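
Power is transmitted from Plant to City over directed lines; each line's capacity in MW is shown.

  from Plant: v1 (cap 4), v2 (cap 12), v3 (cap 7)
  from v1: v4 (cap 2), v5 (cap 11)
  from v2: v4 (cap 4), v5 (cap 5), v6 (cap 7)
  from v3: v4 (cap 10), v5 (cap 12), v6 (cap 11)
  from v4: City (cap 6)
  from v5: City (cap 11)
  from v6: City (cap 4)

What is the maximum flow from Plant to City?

21

Augment Plant→v1→v4→City: bottleneck 2, flow now 2.
Augment Plant→v1→v5→City: bottleneck 2, flow now 4.
Augment Plant→v2→v4→City: bottleneck 4, flow now 8.
Augment Plant→v2→v5→City: bottleneck 5, flow now 13.
Augment Plant→v2→v6→City: bottleneck 3, flow now 16.
Augment Plant→v3→v5→City: bottleneck 4, flow now 20.
Augment Plant→v3→v6→City: bottleneck 1, flow now 21.
No augmenting path remains; maximum flow = 21.
In the residual graph, reachable from Plant: {Plant, v1, v2, v3, v4, v5, v6}.
Min-cut edges: v4→City (6), v5→City (11), v6→City (4); capacity 6 + 11 + 4 = 21.
This cut is saturated, so no flow can exceed 21.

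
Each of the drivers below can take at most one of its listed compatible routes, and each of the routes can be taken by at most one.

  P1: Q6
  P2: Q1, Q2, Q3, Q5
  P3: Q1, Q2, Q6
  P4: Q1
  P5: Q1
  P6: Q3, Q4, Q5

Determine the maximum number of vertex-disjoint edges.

Unit-capacity flow: source→left, listed edges, right→sink; max matching = max flow.
Augmenting path P1→Q6 (+1); matched 1.
Augmenting path P2→Q1 (+1); matched 2.
Augmenting path P3→Q2 (+1); matched 3.
Augmenting path P6→Q3 (+1); matched 4.
Augmenting path P4→Q1→P2→Q5 (+1); matched 5.
No augmenting path remains; maximum matching = 5.
König certificate: {P1, P2, P3, P6, Q1} is a vertex cover of size 5 (every listed pair touches it), so no matching can be larger.

5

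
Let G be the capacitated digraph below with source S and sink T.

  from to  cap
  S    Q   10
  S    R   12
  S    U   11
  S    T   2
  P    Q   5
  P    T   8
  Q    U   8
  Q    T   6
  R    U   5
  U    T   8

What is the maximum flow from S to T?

16

Augment S→T: bottleneck 2, flow now 2.
Augment S→Q→T: bottleneck 6, flow now 8.
Augment S→U→T: bottleneck 8, flow now 16.
No augmenting path remains; maximum flow = 16.
In the residual graph, reachable from S: {S, Q, R, U}.
Min-cut edges: S→T (2), Q→T (6), U→T (8); capacity 2 + 6 + 8 = 16.
This cut is saturated, so no flow can exceed 16.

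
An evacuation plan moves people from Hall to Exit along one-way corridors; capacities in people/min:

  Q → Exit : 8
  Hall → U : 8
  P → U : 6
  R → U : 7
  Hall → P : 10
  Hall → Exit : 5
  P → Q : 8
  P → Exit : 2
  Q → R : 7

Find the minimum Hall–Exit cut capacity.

Augment Hall→Exit: bottleneck 5, flow now 5.
Augment Hall→P→Exit: bottleneck 2, flow now 7.
Augment Hall→P→Q→Exit: bottleneck 8, flow now 15.
No augmenting path remains; maximum flow = 15.
By max-flow min-cut, the minimum cut capacity equals the max flow.
In the residual graph, reachable from Hall: {Hall, U}.
Min-cut edges: Hall→P (10), Hall→Exit (5); capacity 10 + 5 = 15.

15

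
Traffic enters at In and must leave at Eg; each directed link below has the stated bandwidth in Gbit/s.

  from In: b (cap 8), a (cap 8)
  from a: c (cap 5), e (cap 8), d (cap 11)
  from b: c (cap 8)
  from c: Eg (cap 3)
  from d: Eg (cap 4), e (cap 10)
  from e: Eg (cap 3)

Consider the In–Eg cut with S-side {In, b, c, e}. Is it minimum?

Given cut capacity: 8 + 3 + 3 = 14.
Augment In→a→c→Eg: bottleneck 3, flow now 3.
Augment In→a→d→Eg: bottleneck 4, flow now 7.
Augment In→a→e→Eg: bottleneck 1, flow now 8.
Augment In→b→c→a→e→Eg: bottleneck 2, flow now 10. (uses reverse residual edge)
No augmenting path remains; maximum flow = 10.
In the residual graph, reachable from In: {In, a, b, c, d, e}.
Min-cut edges: c→Eg (3), d→Eg (4), e→Eg (3); capacity 3 + 4 + 3 = 10.
Cut capacity 14 exceeds the max flow 10, so it is not minimum.

No — its capacity is 14, but the minimum cut has capacity 10.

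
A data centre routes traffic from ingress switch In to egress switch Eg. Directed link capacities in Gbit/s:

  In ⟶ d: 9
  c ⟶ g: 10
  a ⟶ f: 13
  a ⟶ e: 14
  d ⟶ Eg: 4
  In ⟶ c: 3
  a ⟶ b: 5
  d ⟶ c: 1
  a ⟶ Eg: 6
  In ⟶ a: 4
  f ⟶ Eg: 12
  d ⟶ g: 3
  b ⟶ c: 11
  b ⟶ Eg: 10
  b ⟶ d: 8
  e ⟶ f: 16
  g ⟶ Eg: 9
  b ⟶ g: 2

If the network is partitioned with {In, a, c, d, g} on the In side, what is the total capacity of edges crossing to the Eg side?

51

Edges leaving {In, a, c, d, g}: a→b (5), a→e (14), a→f (13), a→Eg (6), d→Eg (4), g→Eg (9).
Cut capacity = 5 + 14 + 13 + 6 + 4 + 9 = 51.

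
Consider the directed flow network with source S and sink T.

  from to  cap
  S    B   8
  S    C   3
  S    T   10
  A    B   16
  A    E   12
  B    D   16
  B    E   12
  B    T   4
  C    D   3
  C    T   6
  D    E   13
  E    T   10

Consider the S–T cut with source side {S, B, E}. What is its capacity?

43

Edges leaving {S, B, E}: S→C (3), S→T (10), B→D (16), B→T (4), E→T (10).
Cut capacity = 3 + 10 + 16 + 4 + 10 = 43.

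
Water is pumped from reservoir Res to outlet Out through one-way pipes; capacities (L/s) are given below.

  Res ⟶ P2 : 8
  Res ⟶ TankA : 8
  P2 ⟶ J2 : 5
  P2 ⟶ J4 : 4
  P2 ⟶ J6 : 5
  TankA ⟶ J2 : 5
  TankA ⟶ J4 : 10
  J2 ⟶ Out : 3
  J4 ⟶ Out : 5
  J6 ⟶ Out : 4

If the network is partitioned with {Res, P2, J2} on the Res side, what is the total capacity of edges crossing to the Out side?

20

Edges leaving {Res, P2, J2}: Res→TankA (8), P2→J4 (4), P2→J6 (5), J2→Out (3).
Cut capacity = 8 + 4 + 5 + 3 = 20.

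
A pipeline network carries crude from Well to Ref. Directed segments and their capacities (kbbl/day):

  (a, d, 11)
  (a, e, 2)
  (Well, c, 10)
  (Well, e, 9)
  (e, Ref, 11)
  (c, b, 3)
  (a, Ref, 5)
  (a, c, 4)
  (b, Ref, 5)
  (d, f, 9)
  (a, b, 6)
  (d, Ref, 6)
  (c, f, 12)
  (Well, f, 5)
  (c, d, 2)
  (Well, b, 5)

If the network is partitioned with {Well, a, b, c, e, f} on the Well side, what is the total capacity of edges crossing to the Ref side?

Edges leaving {Well, a, b, c, e, f}: a→d (11), a→Ref (5), b→Ref (5), c→d (2), e→Ref (11).
Cut capacity = 11 + 5 + 5 + 2 + 11 = 34.

34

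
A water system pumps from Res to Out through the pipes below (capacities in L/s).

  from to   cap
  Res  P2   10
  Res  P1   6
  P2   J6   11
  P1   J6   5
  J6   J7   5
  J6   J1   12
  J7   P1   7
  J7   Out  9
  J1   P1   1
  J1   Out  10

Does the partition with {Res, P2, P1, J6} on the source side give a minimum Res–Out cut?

Given cut capacity: 5 + 12 = 17.
Augment Res→P2→J6→J7→Out: bottleneck 5, flow now 5.
Augment Res→P2→J6→J1→Out: bottleneck 5, flow now 10.
Augment Res→P1→J6→J1→Out: bottleneck 5, flow now 15.
No augmenting path remains; maximum flow = 15.
In the residual graph, reachable from Res: {Res, P1}.
Min-cut edges: Res→P2 (10), P1→J6 (5); capacity 10 + 5 = 15.
Cut capacity 17 exceeds the max flow 15, so it is not minimum.

No — its capacity is 17, but the minimum cut has capacity 15.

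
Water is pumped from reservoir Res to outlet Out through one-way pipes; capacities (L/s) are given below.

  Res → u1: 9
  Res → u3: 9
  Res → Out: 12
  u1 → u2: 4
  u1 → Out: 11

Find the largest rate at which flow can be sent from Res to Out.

Augment Res→Out: bottleneck 12, flow now 12.
Augment Res→u1→Out: bottleneck 9, flow now 21.
No augmenting path remains; maximum flow = 21.
In the residual graph, reachable from Res: {Res, u3}.
Min-cut edges: Res→u1 (9), Res→Out (12); capacity 9 + 12 = 21.
This cut is saturated, so no flow can exceed 21.

21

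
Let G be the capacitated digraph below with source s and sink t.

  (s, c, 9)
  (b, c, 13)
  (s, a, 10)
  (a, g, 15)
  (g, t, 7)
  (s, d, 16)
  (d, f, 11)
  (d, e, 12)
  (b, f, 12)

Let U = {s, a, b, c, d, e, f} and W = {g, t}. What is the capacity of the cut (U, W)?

15

Edges leaving {s, a, b, c, d, e, f}: a→g (15).
Cut capacity = 15 = 15.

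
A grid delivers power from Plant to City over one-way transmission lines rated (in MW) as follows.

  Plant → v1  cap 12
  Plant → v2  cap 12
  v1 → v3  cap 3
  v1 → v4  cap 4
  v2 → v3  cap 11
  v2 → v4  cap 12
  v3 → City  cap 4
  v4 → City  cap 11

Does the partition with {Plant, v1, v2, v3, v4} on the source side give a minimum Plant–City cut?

Given cut capacity: 4 + 11 = 15.
Augment Plant→v1→v3→City: bottleneck 3, flow now 3.
Augment Plant→v1→v4→City: bottleneck 4, flow now 7.
Augment Plant→v2→v3→City: bottleneck 1, flow now 8.
Augment Plant→v2→v4→City: bottleneck 7, flow now 15.
No augmenting path remains; maximum flow = 15.
Cut capacity 15 equals the max flow, so it is a minimum cut.

Yes — it is a minimum cut (capacity 15).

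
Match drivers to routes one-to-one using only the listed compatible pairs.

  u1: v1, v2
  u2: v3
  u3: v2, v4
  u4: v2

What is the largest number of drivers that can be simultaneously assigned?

Unit-capacity flow: source→left, listed edges, right→sink; max matching = max flow.
Augmenting path u1→v1 (+1); matched 1.
Augmenting path u2→v3 (+1); matched 2.
Augmenting path u3→v2 (+1); matched 3.
Augmenting path u4→v2→u3→v4 (+1); matched 4.
No augmenting path remains; maximum matching = 4.
König certificate: {u1, u2, u3, u4} is a vertex cover of size 4 (every listed pair touches it), so no matching can be larger.

4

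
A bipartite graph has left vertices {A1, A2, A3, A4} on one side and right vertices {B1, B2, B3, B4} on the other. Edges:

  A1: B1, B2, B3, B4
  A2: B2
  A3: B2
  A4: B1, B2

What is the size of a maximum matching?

3

Unit-capacity flow: source→left, listed edges, right→sink; max matching = max flow.
Augmenting path A1→B1 (+1); matched 1.
Augmenting path A2→B2 (+1); matched 2.
Augmenting path A4→B1→A1→B3 (+1); matched 3.
No augmenting path remains; maximum matching = 3.
König certificate: {A1, A4, B2} is a vertex cover of size 3 (every listed pair touches it), so no matching can be larger.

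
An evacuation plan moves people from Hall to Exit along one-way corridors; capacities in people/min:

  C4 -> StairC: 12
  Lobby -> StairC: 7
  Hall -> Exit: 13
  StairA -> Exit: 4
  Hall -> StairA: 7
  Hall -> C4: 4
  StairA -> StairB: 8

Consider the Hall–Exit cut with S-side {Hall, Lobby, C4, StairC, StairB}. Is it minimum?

No — its capacity is 20, but the minimum cut has capacity 17.

Given cut capacity: 7 + 13 = 20.
Augment Hall→Exit: bottleneck 13, flow now 13.
Augment Hall→StairA→Exit: bottleneck 4, flow now 17.
No augmenting path remains; maximum flow = 17.
In the residual graph, reachable from Hall: {Hall, C4, StairA, StairC, StairB}.
Min-cut edges: Hall→Exit (13), StairA→Exit (4); capacity 13 + 4 = 17.
Cut capacity 20 exceeds the max flow 17, so it is not minimum.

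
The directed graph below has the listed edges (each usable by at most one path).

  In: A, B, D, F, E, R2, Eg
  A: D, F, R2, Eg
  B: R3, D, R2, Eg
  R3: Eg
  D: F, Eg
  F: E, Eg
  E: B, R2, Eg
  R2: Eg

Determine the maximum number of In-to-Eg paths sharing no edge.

Assign every edge capacity 1; by Menger, the answer equals the max flow.
Path In→Eg (+1); total 1.
Path In→A→Eg (+1); total 2.
Path In→B→Eg (+1); total 3.
Path In→D→Eg (+1); total 4.
Path In→F→Eg (+1); total 5.
Path In→E→Eg (+1); total 6.
Path In→R2→Eg (+1); total 7.
No residual In→Eg path; max flow = 7.
Certifying cut of size 7: {In→A, In→B, In→D, In→E, In→Eg, In→F, In→R2}.

7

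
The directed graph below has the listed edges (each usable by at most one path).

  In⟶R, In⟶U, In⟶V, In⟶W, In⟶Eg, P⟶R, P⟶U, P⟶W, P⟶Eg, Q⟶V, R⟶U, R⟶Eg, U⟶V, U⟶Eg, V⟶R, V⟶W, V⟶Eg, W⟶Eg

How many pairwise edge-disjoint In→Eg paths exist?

Assign every edge capacity 1; by Menger, the answer equals the max flow.
Path In→Eg (+1); total 1.
Path In→R→Eg (+1); total 2.
Path In→U→Eg (+1); total 3.
Path In→V→Eg (+1); total 4.
Path In→W→Eg (+1); total 5.
No residual In→Eg path; max flow = 5.
Certifying cut of size 5: {In→Eg, In→R, In→U, In→V, In→W}.

5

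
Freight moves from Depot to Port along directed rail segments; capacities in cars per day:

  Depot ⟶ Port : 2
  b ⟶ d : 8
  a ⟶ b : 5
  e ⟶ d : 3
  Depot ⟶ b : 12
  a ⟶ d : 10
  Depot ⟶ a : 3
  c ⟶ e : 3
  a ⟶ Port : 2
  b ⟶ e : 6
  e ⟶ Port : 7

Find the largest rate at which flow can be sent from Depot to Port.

10

Augment Depot→Port: bottleneck 2, flow now 2.
Augment Depot→a→Port: bottleneck 2, flow now 4.
Augment Depot→b→e→Port: bottleneck 6, flow now 10.
No augmenting path remains; maximum flow = 10.
In the residual graph, reachable from Depot: {Depot, a, b, d}.
Min-cut edges: Depot→Port (2), a→Port (2), b→e (6); capacity 2 + 2 + 6 = 10.
This cut is saturated, so no flow can exceed 10.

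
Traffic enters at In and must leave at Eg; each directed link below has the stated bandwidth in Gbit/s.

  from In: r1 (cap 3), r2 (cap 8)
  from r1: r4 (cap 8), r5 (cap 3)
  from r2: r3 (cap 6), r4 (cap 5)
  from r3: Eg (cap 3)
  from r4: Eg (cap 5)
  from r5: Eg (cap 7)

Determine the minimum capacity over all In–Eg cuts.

11

Augment In→r1→r4→Eg: bottleneck 3, flow now 3.
Augment In→r2→r3→Eg: bottleneck 3, flow now 6.
Augment In→r2→r4→Eg: bottleneck 2, flow now 8.
Augment In→r2→r4→r1→r5→Eg: bottleneck 3, flow now 11. (uses reverse residual edge)
No augmenting path remains; maximum flow = 11.
By max-flow min-cut, the minimum cut capacity equals the max flow.
In the residual graph, reachable from In: {In}.
Min-cut edges: In→r1 (3), In→r2 (8); capacity 3 + 8 = 11.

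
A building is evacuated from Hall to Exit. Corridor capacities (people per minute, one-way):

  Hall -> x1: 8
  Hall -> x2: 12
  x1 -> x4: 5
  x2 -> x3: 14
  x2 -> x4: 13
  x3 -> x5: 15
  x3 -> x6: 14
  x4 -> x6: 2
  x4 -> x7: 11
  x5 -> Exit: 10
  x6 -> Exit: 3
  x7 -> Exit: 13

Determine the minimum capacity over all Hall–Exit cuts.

Augment Hall→x1→x4→x6→Exit: bottleneck 2, flow now 2.
Augment Hall→x1→x4→x7→Exit: bottleneck 3, flow now 5.
Augment Hall→x2→x3→x5→Exit: bottleneck 10, flow now 15.
Augment Hall→x2→x3→x6→Exit: bottleneck 1, flow now 16.
Augment Hall→x2→x4→x7→Exit: bottleneck 1, flow now 17.
No augmenting path remains; maximum flow = 17.
By max-flow min-cut, the minimum cut capacity equals the max flow.
In the residual graph, reachable from Hall: {Hall, x1}.
Min-cut edges: Hall→x2 (12), x1→x4 (5); capacity 12 + 5 = 17.

17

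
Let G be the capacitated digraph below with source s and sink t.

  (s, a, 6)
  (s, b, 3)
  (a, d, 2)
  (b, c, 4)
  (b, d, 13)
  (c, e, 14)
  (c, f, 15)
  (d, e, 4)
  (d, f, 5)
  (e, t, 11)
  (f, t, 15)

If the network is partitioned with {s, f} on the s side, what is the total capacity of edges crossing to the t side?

Edges leaving {s, f}: s→a (6), s→b (3), f→t (15).
Cut capacity = 6 + 3 + 15 = 24.

24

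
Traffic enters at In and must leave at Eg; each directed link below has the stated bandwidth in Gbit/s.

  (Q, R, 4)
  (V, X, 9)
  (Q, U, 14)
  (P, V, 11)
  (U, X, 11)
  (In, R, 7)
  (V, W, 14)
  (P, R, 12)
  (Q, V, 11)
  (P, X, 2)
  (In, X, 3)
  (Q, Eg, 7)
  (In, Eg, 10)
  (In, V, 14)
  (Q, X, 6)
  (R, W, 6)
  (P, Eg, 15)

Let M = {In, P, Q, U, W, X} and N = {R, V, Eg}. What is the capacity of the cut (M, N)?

Edges leaving {In, P, Q, U, W, X}: In→R (7), In→V (14), In→Eg (10), P→R (12), P→V (11), P→Eg (15), Q→R (4), Q→V (11), Q→Eg (7).
Cut capacity = 7 + 14 + 10 + 12 + 11 + 15 + 4 + 11 + 7 = 91.

91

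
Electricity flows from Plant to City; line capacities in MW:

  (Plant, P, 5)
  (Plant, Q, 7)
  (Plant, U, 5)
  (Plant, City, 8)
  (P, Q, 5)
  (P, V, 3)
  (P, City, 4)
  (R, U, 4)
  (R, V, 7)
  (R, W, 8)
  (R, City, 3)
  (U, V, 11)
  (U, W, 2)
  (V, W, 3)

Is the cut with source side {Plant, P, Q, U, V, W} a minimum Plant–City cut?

Yes — it is a minimum cut (capacity 12).

Given cut capacity: 8 + 4 = 12.
Augment Plant→City: bottleneck 8, flow now 8.
Augment Plant→P→City: bottleneck 4, flow now 12.
No augmenting path remains; maximum flow = 12.
Cut capacity 12 equals the max flow, so it is a minimum cut.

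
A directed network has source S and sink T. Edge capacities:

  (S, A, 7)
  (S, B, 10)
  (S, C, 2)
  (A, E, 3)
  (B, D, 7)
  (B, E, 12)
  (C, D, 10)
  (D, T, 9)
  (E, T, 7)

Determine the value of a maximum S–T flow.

15

Augment S→A→E→T: bottleneck 3, flow now 3.
Augment S→B→D→T: bottleneck 7, flow now 10.
Augment S→B→E→T: bottleneck 3, flow now 13.
Augment S→C→D→T: bottleneck 2, flow now 15.
No augmenting path remains; maximum flow = 15.
In the residual graph, reachable from S: {S, A}.
Min-cut edges: S→B (10), S→C (2), A→E (3); capacity 10 + 2 + 3 = 15.
This cut is saturated, so no flow can exceed 15.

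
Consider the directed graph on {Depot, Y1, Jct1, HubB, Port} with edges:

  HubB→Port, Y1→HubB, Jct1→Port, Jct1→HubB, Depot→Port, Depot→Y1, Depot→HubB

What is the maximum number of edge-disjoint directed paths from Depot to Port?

2

Assign every edge capacity 1; by Menger, the answer equals the max flow.
Path Depot→Port (+1); total 1.
Path Depot→HubB→Port (+1); total 2.
No residual Depot→Port path; max flow = 2.
Certifying cut of size 2: {Depot→Port, HubB→Port}.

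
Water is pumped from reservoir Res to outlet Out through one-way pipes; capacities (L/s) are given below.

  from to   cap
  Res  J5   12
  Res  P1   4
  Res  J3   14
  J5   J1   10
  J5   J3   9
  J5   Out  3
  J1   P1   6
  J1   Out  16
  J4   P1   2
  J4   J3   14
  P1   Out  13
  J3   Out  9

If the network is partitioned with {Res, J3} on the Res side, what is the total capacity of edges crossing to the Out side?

Edges leaving {Res, J3}: Res→J5 (12), Res→P1 (4), J3→Out (9).
Cut capacity = 12 + 4 + 9 = 25.

25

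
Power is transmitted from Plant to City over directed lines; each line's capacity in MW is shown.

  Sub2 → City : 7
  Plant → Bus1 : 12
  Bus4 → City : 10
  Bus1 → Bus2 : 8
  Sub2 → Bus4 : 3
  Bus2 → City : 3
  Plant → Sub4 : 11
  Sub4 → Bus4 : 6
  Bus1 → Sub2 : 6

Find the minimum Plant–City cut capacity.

Augment Plant→Sub4→Bus4→City: bottleneck 6, flow now 6.
Augment Plant→Bus1→Bus2→City: bottleneck 3, flow now 9.
Augment Plant→Bus1→Sub2→City: bottleneck 6, flow now 15.
No augmenting path remains; maximum flow = 15.
By max-flow min-cut, the minimum cut capacity equals the max flow.
In the residual graph, reachable from Plant: {Plant, Sub4, Bus1, Bus2}.
Min-cut edges: Sub4→Bus4 (6), Bus1→Sub2 (6), Bus2→City (3); capacity 6 + 6 + 3 = 15.

15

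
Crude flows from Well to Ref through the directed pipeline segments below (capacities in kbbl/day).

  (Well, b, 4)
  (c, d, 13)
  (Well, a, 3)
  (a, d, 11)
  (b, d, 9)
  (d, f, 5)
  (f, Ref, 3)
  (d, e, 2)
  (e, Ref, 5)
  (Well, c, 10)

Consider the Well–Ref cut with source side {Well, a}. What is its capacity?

25

Edges leaving {Well, a}: Well→b (4), Well→c (10), a→d (11).
Cut capacity = 4 + 10 + 11 = 25.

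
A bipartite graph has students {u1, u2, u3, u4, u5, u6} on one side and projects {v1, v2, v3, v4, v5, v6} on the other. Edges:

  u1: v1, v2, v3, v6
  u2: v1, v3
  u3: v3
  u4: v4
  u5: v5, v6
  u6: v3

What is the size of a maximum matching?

Unit-capacity flow: source→left, listed edges, right→sink; max matching = max flow.
Augmenting path u1→v1 (+1); matched 1.
Augmenting path u2→v3 (+1); matched 2.
Augmenting path u4→v4 (+1); matched 3.
Augmenting path u5→v5 (+1); matched 4.
Augmenting path u3→v3→u2→v1→u1→v2 (+1); matched 5.
No augmenting path remains; maximum matching = 5.
König certificate: {u1, u2, u4, u5, v3} is a vertex cover of size 5 (every listed pair touches it), so no matching can be larger.

5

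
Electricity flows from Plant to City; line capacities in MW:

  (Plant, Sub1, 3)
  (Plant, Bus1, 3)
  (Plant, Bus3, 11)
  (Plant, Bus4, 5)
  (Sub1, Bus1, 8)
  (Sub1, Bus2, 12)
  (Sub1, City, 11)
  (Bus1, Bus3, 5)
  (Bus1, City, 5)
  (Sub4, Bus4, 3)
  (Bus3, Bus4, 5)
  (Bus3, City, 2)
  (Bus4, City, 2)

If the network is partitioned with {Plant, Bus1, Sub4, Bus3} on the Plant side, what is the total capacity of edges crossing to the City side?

23

Edges leaving {Plant, Bus1, Sub4, Bus3}: Plant→Sub1 (3), Plant→Bus4 (5), Bus1→City (5), Sub4→Bus4 (3), Bus3→Bus4 (5), Bus3→City (2).
Cut capacity = 3 + 5 + 5 + 3 + 5 + 2 = 23.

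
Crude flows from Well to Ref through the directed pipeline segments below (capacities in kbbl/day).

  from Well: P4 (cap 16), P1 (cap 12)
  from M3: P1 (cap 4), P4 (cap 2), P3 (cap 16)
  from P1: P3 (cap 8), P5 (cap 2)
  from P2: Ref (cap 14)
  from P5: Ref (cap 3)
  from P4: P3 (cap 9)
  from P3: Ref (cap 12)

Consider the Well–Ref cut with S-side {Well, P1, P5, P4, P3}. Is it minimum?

Given cut capacity: 3 + 12 = 15.
Augment Well→P1→P5→Ref: bottleneck 2, flow now 2.
Augment Well→P1→P3→Ref: bottleneck 8, flow now 10.
Augment Well→P4→P3→Ref: bottleneck 4, flow now 14.
No augmenting path remains; maximum flow = 14.
In the residual graph, reachable from Well: {Well, P1, P4, P3}.
Min-cut edges: P1→P5 (2), P3→Ref (12); capacity 2 + 12 = 14.
Cut capacity 15 exceeds the max flow 14, so it is not minimum.

No — its capacity is 15, but the minimum cut has capacity 14.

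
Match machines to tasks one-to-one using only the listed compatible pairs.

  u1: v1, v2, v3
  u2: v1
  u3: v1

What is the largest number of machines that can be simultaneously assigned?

2

Unit-capacity flow: source→left, listed edges, right→sink; max matching = max flow.
Augmenting path u1→v1 (+1); matched 1.
Augmenting path u2→v1→u1→v2 (+1); matched 2.
No augmenting path remains; maximum matching = 2.
König certificate: {u1, v1} is a vertex cover of size 2 (every listed pair touches it), so no matching can be larger.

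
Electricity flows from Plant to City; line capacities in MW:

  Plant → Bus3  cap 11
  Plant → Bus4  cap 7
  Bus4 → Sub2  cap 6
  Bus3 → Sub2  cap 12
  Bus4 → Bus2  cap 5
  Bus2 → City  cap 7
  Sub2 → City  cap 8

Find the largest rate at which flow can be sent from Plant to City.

Augment Plant→Bus3→Sub2→City: bottleneck 8, flow now 8.
Augment Plant→Bus4→Bus2→City: bottleneck 5, flow now 13.
No augmenting path remains; maximum flow = 13.
In the residual graph, reachable from Plant: {Plant, Bus3, Bus4, Sub2}.
Min-cut edges: Bus4→Bus2 (5), Sub2→City (8); capacity 5 + 8 = 13.
This cut is saturated, so no flow can exceed 13.

13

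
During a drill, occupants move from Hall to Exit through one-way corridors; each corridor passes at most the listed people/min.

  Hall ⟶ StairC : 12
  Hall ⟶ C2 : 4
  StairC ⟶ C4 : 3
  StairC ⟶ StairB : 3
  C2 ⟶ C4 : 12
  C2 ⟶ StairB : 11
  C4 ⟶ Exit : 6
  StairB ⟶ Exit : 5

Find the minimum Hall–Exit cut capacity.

Augment Hall→StairC→C4→Exit: bottleneck 3, flow now 3.
Augment Hall→StairC→StairB→Exit: bottleneck 3, flow now 6.
Augment Hall→C2→C4→Exit: bottleneck 3, flow now 9.
Augment Hall→C2→StairB→Exit: bottleneck 1, flow now 10.
No augmenting path remains; maximum flow = 10.
By max-flow min-cut, the minimum cut capacity equals the max flow.
In the residual graph, reachable from Hall: {Hall, StairC}.
Min-cut edges: Hall→C2 (4), StairC→C4 (3), StairC→StairB (3); capacity 4 + 3 + 3 = 10.

10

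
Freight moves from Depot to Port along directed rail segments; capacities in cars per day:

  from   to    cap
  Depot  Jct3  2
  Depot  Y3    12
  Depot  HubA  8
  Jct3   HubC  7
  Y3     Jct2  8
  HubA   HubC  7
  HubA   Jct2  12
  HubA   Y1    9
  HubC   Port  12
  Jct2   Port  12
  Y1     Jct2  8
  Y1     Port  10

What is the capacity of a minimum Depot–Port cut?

Augment Depot→Jct3→HubC→Port: bottleneck 2, flow now 2.
Augment Depot→Y3→Jct2→Port: bottleneck 8, flow now 10.
Augment Depot→HubA→HubC→Port: bottleneck 7, flow now 17.
Augment Depot→HubA→Jct2→Port: bottleneck 1, flow now 18.
No augmenting path remains; maximum flow = 18.
By max-flow min-cut, the minimum cut capacity equals the max flow.
In the residual graph, reachable from Depot: {Depot, Y3}.
Min-cut edges: Depot→Jct3 (2), Depot→HubA (8), Y3→Jct2 (8); capacity 2 + 8 + 8 = 18.

18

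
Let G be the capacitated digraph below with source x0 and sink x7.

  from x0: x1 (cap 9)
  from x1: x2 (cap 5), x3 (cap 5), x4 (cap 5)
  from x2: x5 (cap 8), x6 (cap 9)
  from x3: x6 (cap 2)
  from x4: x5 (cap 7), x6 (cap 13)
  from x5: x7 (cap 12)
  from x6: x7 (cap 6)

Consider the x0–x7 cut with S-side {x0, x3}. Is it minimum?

Given cut capacity: 9 + 2 = 11.
Augment x0→x1→x2→x5→x7: bottleneck 5, flow now 5.
Augment x0→x1→x3→x6→x7: bottleneck 2, flow now 7.
Augment x0→x1→x4→x5→x7: bottleneck 2, flow now 9.
No augmenting path remains; maximum flow = 9.
In the residual graph, reachable from x0: {x0}.
Min-cut edges: x0→x1 (9); capacity 9 = 9.
Cut capacity 11 exceeds the max flow 9, so it is not minimum.

No — its capacity is 11, but the minimum cut has capacity 9.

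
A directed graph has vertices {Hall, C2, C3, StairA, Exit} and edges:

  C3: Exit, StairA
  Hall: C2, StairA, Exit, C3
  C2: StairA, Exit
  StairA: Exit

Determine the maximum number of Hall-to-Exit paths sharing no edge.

4

Assign every edge capacity 1; by Menger, the answer equals the max flow.
Path Hall→Exit (+1); total 1.
Path Hall→C2→Exit (+1); total 2.
Path Hall→C3→Exit (+1); total 3.
Path Hall→StairA→Exit (+1); total 4.
No residual Hall→Exit path; max flow = 4.
Certifying cut of size 4: {Hall→C2, Hall→C3, Hall→Exit, Hall→StairA}.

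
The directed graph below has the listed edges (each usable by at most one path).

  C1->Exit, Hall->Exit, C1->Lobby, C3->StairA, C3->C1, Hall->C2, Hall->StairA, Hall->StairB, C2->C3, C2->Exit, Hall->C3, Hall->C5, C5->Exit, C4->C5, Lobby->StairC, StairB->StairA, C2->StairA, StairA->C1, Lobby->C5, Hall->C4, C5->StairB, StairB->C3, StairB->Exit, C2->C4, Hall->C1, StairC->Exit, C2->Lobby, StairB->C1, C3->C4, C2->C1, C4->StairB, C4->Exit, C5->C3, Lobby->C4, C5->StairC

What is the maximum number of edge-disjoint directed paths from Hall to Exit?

Assign every edge capacity 1; by Menger, the answer equals the max flow.
Path Hall→Exit (+1); total 1.
Path Hall→C2→Exit (+1); total 2.
Path Hall→C4→Exit (+1); total 3.
Path Hall→C5→Exit (+1); total 4.
Path Hall→StairB→Exit (+1); total 5.
Path Hall→C1→Exit (+1); total 6.
Path Hall→C3→C4→C5→StairC→Exit (+1); total 7.
No residual Hall→Exit path; max flow = 7.
Certifying cut of size 7: {C1→Exit, C4→Exit, C5→Exit, Hall→C2, Hall→Exit, StairB→Exit, StairC→Exit}.

7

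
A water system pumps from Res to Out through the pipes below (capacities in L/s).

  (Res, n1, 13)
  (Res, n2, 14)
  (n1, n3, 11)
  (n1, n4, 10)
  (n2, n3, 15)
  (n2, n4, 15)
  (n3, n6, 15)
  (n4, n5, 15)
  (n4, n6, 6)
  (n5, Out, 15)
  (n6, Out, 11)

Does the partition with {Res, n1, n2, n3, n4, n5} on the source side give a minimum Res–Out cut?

Given cut capacity: 15 + 6 + 15 = 36.
Augment Res→n1→n3→n6→Out: bottleneck 11, flow now 11.
Augment Res→n1→n4→n5→Out: bottleneck 2, flow now 13.
Augment Res→n2→n4→n5→Out: bottleneck 13, flow now 26.
No augmenting path remains; maximum flow = 26.
In the residual graph, reachable from Res: {Res, n1, n2, n3, n4, n6}.
Min-cut edges: n4→n5 (15), n6→Out (11); capacity 15 + 11 = 26.
Cut capacity 36 exceeds the max flow 26, so it is not minimum.

No — its capacity is 36, but the minimum cut has capacity 26.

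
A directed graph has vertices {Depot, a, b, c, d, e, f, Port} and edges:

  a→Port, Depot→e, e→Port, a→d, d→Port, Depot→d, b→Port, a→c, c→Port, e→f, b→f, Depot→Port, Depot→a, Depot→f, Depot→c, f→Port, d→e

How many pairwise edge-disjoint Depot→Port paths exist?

Assign every edge capacity 1; by Menger, the answer equals the max flow.
Path Depot→Port (+1); total 1.
Path Depot→a→Port (+1); total 2.
Path Depot→c→Port (+1); total 3.
Path Depot→d→Port (+1); total 4.
Path Depot→e→Port (+1); total 5.
Path Depot→f→Port (+1); total 6.
No residual Depot→Port path; max flow = 6.
Certifying cut of size 6: {Depot→Port, Depot→a, Depot→c, Depot→d, Depot→e, Depot→f}.

6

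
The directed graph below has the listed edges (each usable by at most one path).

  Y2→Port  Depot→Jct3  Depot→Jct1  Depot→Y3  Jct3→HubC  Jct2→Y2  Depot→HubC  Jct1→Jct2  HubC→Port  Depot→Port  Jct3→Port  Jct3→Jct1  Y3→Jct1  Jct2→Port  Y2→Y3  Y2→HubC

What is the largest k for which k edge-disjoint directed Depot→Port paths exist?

Assign every edge capacity 1; by Menger, the answer equals the max flow.
Path Depot→Port (+1); total 1.
Path Depot→Jct3→Port (+1); total 2.
Path Depot→HubC→Port (+1); total 3.
Path Depot→Jct1→Jct2→Port (+1); total 4.
No residual Depot→Port path; max flow = 4.
Certifying cut of size 4: {Depot→HubC, Depot→Jct3, Depot→Port, Jct1→Jct2}.

4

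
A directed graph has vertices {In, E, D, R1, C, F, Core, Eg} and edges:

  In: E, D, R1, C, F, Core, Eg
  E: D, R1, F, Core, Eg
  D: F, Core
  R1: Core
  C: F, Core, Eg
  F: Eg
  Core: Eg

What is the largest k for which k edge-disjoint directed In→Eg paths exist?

Assign every edge capacity 1; by Menger, the answer equals the max flow.
Path In→Eg (+1); total 1.
Path In→E→Eg (+1); total 2.
Path In→C→Eg (+1); total 3.
Path In→F→Eg (+1); total 4.
Path In→Core→Eg (+1); total 5.
No residual In→Eg path; max flow = 5.
Certifying cut of size 5: {Core→Eg, F→Eg, In→C, In→E, In→Eg}.

5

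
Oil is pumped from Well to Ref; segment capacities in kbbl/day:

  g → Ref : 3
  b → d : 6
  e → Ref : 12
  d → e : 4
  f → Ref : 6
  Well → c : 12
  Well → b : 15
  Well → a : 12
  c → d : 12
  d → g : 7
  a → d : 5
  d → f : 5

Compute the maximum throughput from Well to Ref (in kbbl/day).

Augment Well→a→d→e→Ref: bottleneck 4, flow now 4.
Augment Well→a→d→f→Ref: bottleneck 1, flow now 5.
Augment Well→b→d→f→Ref: bottleneck 4, flow now 9.
Augment Well→b→d→g→Ref: bottleneck 2, flow now 11.
Augment Well→c→d→g→Ref: bottleneck 1, flow now 12.
No augmenting path remains; maximum flow = 12.
In the residual graph, reachable from Well: {Well, a, b, c, d, g}.
Min-cut edges: d→e (4), d→f (5), g→Ref (3); capacity 4 + 5 + 3 = 12.
This cut is saturated, so no flow can exceed 12.

12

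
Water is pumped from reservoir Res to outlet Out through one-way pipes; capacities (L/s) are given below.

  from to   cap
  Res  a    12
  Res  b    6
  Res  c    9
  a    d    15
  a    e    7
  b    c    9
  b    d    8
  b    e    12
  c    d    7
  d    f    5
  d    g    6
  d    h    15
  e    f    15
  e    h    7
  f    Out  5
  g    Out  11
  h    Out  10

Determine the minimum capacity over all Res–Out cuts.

Augment Res→a→d→f→Out: bottleneck 5, flow now 5.
Augment Res→a→d→g→Out: bottleneck 6, flow now 11.
Augment Res→a→d→h→Out: bottleneck 1, flow now 12.
Augment Res→b→d→h→Out: bottleneck 6, flow now 18.
Augment Res→c→d→h→Out: bottleneck 3, flow now 21.
No augmenting path remains; maximum flow = 21.
By max-flow min-cut, the minimum cut capacity equals the max flow.
In the residual graph, reachable from Res: {Res, a, b, c, d, e, f, h}.
Min-cut edges: d→g (6), f→Out (5), h→Out (10); capacity 6 + 5 + 10 = 21.

21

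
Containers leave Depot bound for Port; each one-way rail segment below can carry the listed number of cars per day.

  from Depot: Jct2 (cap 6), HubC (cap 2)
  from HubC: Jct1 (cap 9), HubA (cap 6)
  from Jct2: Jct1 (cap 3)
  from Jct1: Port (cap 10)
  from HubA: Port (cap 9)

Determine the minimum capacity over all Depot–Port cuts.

5

Augment Depot→HubC→Jct1→Port: bottleneck 2, flow now 2.
Augment Depot→Jct2→Jct1→Port: bottleneck 3, flow now 5.
No augmenting path remains; maximum flow = 5.
By max-flow min-cut, the minimum cut capacity equals the max flow.
In the residual graph, reachable from Depot: {Depot, Jct2}.
Min-cut edges: Depot→HubC (2), Jct2→Jct1 (3); capacity 2 + 3 = 5.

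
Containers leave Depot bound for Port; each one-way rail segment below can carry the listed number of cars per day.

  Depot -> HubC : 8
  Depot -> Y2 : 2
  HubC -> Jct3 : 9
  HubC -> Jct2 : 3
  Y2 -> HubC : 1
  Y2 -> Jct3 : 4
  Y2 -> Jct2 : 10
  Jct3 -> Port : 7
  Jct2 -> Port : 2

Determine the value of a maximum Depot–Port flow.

Augment Depot→HubC→Jct3→Port: bottleneck 7, flow now 7.
Augment Depot→HubC→Jct2→Port: bottleneck 1, flow now 8.
Augment Depot→Y2→Jct2→Port: bottleneck 1, flow now 9.
No augmenting path remains; maximum flow = 9.
In the residual graph, reachable from Depot: {Depot, HubC, Y2, Jct3, Jct2}.
Min-cut edges: Jct3→Port (7), Jct2→Port (2); capacity 7 + 2 = 9.
This cut is saturated, so no flow can exceed 9.

9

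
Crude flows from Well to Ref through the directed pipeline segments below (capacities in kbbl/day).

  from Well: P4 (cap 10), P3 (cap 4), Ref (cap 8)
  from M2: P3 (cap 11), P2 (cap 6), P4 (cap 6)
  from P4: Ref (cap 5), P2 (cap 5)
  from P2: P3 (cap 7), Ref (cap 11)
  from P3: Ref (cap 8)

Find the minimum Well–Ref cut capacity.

22

Augment Well→Ref: bottleneck 8, flow now 8.
Augment Well→P4→Ref: bottleneck 5, flow now 13.
Augment Well→P3→Ref: bottleneck 4, flow now 17.
Augment Well→P4→P2→Ref: bottleneck 5, flow now 22.
No augmenting path remains; maximum flow = 22.
By max-flow min-cut, the minimum cut capacity equals the max flow.
In the residual graph, reachable from Well: {Well}.
Min-cut edges: Well→P4 (10), Well→P3 (4), Well→Ref (8); capacity 10 + 4 + 8 = 22.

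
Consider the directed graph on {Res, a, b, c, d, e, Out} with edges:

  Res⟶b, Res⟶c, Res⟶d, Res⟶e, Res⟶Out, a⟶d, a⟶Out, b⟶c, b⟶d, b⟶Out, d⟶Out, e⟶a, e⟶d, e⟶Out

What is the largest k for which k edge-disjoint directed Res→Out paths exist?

Assign every edge capacity 1; by Menger, the answer equals the max flow.
Path Res→Out (+1); total 1.
Path Res→b→Out (+1); total 2.
Path Res→d→Out (+1); total 3.
Path Res→e→Out (+1); total 4.
No residual Res→Out path; max flow = 4.
Certifying cut of size 4: {Res→Out, Res→b, Res→d, Res→e}.

4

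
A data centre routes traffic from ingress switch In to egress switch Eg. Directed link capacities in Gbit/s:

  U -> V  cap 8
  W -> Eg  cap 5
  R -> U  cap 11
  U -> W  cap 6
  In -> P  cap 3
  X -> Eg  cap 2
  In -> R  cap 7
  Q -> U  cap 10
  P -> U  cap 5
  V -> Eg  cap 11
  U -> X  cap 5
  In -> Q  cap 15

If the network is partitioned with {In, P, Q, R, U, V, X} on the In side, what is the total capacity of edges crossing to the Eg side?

Edges leaving {In, P, Q, R, U, V, X}: U→W (6), V→Eg (11), X→Eg (2).
Cut capacity = 6 + 11 + 2 = 19.

19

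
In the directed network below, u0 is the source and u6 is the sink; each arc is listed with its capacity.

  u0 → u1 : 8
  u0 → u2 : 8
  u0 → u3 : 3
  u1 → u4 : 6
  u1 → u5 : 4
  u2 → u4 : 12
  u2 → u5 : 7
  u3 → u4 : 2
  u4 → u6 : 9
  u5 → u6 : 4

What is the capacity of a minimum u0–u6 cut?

Augment u0→u1→u4→u6: bottleneck 6, flow now 6.
Augment u0→u1→u5→u6: bottleneck 2, flow now 8.
Augment u0→u2→u4→u6: bottleneck 3, flow now 11.
Augment u0→u2→u5→u6: bottleneck 2, flow now 13.
No augmenting path remains; maximum flow = 13.
By max-flow min-cut, the minimum cut capacity equals the max flow.
In the residual graph, reachable from u0: {u0, u1, u2, u3, u4, u5}.
Min-cut edges: u4→u6 (9), u5→u6 (4); capacity 9 + 4 = 13.

13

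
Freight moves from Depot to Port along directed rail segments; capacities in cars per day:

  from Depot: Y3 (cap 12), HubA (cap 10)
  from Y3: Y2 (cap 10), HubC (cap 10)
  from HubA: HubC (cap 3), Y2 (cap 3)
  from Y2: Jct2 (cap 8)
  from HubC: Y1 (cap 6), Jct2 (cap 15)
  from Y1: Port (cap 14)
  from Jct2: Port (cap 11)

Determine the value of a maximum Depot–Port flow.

Augment Depot→Y3→Y2→Jct2→Port: bottleneck 8, flow now 8.
Augment Depot→Y3→HubC→Y1→Port: bottleneck 4, flow now 12.
Augment Depot→HubA→HubC→Y1→Port: bottleneck 2, flow now 14.
Augment Depot→HubA→HubC→Jct2→Port: bottleneck 1, flow now 15.
Augment Depot→HubA→Y2→Y3→HubC→Jct2→Port: bottleneck 2, flow now 17. (uses reverse residual edge)
No augmenting path remains; maximum flow = 17.
In the residual graph, reachable from Depot: {Depot, Y3, HubA, Y2, HubC, Jct2}.
Min-cut edges: HubC→Y1 (6), Jct2→Port (11); capacity 6 + 11 = 17.
This cut is saturated, so no flow can exceed 17.

17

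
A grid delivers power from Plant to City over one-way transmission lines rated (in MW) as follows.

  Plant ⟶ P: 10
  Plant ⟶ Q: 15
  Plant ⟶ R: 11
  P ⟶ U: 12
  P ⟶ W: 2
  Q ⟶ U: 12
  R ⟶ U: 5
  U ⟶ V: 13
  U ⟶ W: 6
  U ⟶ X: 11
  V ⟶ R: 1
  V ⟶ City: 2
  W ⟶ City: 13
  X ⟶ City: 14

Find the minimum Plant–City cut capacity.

Augment Plant→P→W→City: bottleneck 2, flow now 2.
Augment Plant→P→U→V→City: bottleneck 2, flow now 4.
Augment Plant→P→U→W→City: bottleneck 6, flow now 10.
Augment Plant→Q→U→X→City: bottleneck 11, flow now 21.
No augmenting path remains; maximum flow = 21.
By max-flow min-cut, the minimum cut capacity equals the max flow.
In the residual graph, reachable from Plant: {Plant, P, Q, R, U, V}.
Min-cut edges: P→W (2), U→W (6), U→X (11), V→City (2); capacity 2 + 6 + 11 + 2 = 21.

21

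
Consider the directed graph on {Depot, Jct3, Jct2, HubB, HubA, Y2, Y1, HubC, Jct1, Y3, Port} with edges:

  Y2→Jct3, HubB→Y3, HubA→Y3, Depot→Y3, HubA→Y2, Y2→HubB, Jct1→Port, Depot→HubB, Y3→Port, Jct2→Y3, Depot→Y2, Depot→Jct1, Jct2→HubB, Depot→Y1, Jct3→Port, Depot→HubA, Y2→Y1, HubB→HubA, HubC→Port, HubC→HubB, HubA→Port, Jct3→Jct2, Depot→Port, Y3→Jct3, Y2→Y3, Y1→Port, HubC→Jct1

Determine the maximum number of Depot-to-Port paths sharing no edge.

Assign every edge capacity 1; by Menger, the answer equals the max flow.
Path Depot→Port (+1); total 1.
Path Depot→HubA→Port (+1); total 2.
Path Depot→Y1→Port (+1); total 3.
Path Depot→Jct1→Port (+1); total 4.
Path Depot→Y3→Port (+1); total 5.
Path Depot→Y2→Jct3→Port (+1); total 6.
No residual Depot→Port path; max flow = 6.
Certifying cut of size 6: {Depot→Jct1, Depot→Port, HubA→Port, Jct3→Port, Y1→Port, Y3→Port}.

6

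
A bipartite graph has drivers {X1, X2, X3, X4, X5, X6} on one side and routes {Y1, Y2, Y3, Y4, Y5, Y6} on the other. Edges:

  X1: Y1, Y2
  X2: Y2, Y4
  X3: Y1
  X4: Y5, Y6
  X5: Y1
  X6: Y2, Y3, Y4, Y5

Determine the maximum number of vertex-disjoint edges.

Unit-capacity flow: source→left, listed edges, right→sink; max matching = max flow.
Augmenting path X1→Y1 (+1); matched 1.
Augmenting path X2→Y2 (+1); matched 2.
Augmenting path X4→Y5 (+1); matched 3.
Augmenting path X6→Y3 (+1); matched 4.
Augmenting path X3→Y1→X1→Y2→X2→Y4 (+1); matched 5.
No augmenting path remains; maximum matching = 5.
König certificate: {X1, X2, X4, X6, Y1} is a vertex cover of size 5 (every listed pair touches it), so no matching can be larger.

5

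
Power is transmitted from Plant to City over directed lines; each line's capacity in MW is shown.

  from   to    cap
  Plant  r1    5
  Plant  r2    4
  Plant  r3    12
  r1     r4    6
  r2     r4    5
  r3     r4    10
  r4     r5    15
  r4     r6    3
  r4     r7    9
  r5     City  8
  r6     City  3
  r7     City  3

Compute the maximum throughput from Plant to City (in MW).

Augment Plant→r1→r4→r5→City: bottleneck 5, flow now 5.
Augment Plant→r2→r4→r5→City: bottleneck 3, flow now 8.
Augment Plant→r2→r4→r6→City: bottleneck 1, flow now 9.
Augment Plant→r3→r4→r6→City: bottleneck 2, flow now 11.
Augment Plant→r3→r4→r7→City: bottleneck 3, flow now 14.
No augmenting path remains; maximum flow = 14.
In the residual graph, reachable from Plant: {Plant, r1, r2, r3, r4, r5, r7}.
Min-cut edges: r4→r6 (3), r5→City (8), r7→City (3); capacity 3 + 8 + 3 = 14.
This cut is saturated, so no flow can exceed 14.

14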